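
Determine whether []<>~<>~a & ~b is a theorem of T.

Tableau for the negation ~([]<>~<>~a & ~b):
1. ~([]<>~<>~a & ~b), 0
2. b, 0   [~&-rule on 1 (branches; this branch)]
Accessibility: 0R0
The negation has an open branch (countermodel exists).

Invalid (countermodel exists)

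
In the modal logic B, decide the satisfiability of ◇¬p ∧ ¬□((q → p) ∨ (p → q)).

1. ◇¬p ∧ ¬□((q → p) ∨ (p → q)), 0
2. ◇¬p, 0
3. ¬□((q → p) ∨ (p → q)), 0
4. ¬p, 1
5. ¬((q → p) ∨ (p → q)), 2
6. ¬(q → p), 2
7. ¬(p → q), 2
8. q, 2
9. ¬p, 2
10. p, 2
11. ¬q, 2
Accessibility: 0R0, 0R1, 0R2, 1R0, 1R1, 2R0, 2R2
Branch closes: p and ¬p both at 2.
(One branch shown.) All branches close.

No, unsatisfiable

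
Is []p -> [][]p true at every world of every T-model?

Tableau for the negation ~([]p -> [][]p):
1. ~([]p -> [][]p), 0
2. []p, 0
3. ~[][]p, 0
4. p, 0
5. ~[]p, 1
6. p, 1
7. ~p, 2
Accessibility: 0R0, 0R1, 1R1, 1R2, 2R2
The negation has an open branch (countermodel exists).

Invalid (countermodel exists)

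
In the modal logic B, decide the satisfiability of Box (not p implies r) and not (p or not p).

No, unsatisfiable

1. Box (not p implies r) and not (p or not p), w0
2. Box (not p implies r), w0   [and-rule on 1]
3. not (p or not p), w0   [and-rule on 1]
4. not p, w0   [neg-or-rule on 3]
5. p, w0   [neg-or-rule on 3]
Accessibility: w0Rw0
Branch closes: p and not p both at w0.
All branches of the tableau close; one closing branch shown above.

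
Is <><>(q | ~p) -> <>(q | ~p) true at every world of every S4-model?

Tableau for the negation ~(<><>(q | ~p) -> <>(q | ~p)):
1. ~(<><>(q | ~p) -> <>(q | ~p)), 0
2. <><>(q | ~p), 0
3. ~<>(q | ~p), 0
4. ~(q | ~p), 0
5. ~q, 0
6. p, 0
7. <>(q | ~p), 1
8. ~(q | ~p), 1
9. ~q, 1
10. p, 1
11. q | ~p, 2
12. ~(q | ~p), 2
13. ~q, 2
14. p, 2
15. ~p, 2
Accessibility: 0R0, 0R1, 0R2, 1R1, 1R2, 2R2
Branch closes: p and ~p both at 2.
All branches of the negation close; one closing branch shown above.

Valid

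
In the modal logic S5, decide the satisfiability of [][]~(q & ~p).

Satisfiable (open branch found)

1. [][]~(q & ~p), u
2. []~(q & ~p), u
3. ~(q & ~p), u
4. p, u
Accessibility: uRu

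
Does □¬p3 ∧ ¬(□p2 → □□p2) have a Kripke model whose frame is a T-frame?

Yes, satisfiable

1. □¬p3 ∧ ¬(□p2 → □□p2), 0
2. □¬p3, 0
3. ¬(□p2 → □□p2), 0
4. □p2, 0
5. ¬□□p2, 0
6. ¬p3, 0
7. p2, 0
8. ¬□p2, 1
9. ¬p3, 1
10. p2, 1
11. ¬p2, 2
Accessibility: 0R0, 0R1, 1R1, 1R2, 2R2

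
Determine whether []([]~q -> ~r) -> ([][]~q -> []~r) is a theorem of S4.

Tableau for the negation ~([]([]~q -> ~r) -> ([][]~q -> []~r)):
1. ~([]([]~q -> ~r) -> ([][]~q -> []~r)), u
2. []([]~q -> ~r), u
3. ~([][]~q -> []~r), u
4. [][]~q, u
5. ~[]~r, u
6. []~q -> ~r, u
7. []~q, u
8. ~q, u
9. ~r, u
10. r, v
11. []~q -> ~r, v
12. []~q, v
13. ~q, v
14. ~[]~q, v
15. q, w
16. []~q -> ~r, w
17. []~q, w
18. ~q, w
Accessibility: uRu, uRv, uRw, vRv, vRw, wRw
Branch closes: q and ~q both at w.
All branches of the negation close; one closing branch shown above.

Valid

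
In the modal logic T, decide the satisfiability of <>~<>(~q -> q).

1. <>~<>(~q -> q), 0
2. ~<>(~q -> q), 1
3. ~(~q -> q), 1
4. ~q, 1
Accessibility: 0R0, 0R1, 1R1

Satisfiable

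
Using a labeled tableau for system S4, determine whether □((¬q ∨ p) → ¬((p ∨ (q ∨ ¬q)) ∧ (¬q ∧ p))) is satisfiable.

1. □((¬q ∨ p) → ¬((p ∨ (q ∨ ¬q)) ∧ (¬q ∧ p))), w0
2. (¬q ∨ p) → ¬((p ∨ (q ∨ ¬q)) ∧ (¬q ∧ p)), w0
3. ¬((p ∨ (q ∨ ¬q)) ∧ (¬q ∧ p)), w0
4. ¬(¬q ∧ p), w0
5. ¬p, w0
Accessibility: w0Rw0

Satisfiable (open branch found)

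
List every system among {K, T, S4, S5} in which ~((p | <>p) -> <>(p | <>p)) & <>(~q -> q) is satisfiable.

K-tableau for the formula:
1. ~((p | <>p) -> <>(p | <>p)) & <>(~q -> q), 0
2. ~((p | <>p) -> <>(p | <>p)), 0   [&-rule on 1]
3. <>(~q -> q), 0   [&-rule on 1]
4. p | <>p, 0   [~->-rule on 2]
5. ~<>(p | <>p), 0   [~->-rule on 2]
6. p, 0   [|-rule on 4 (branches; this branch)]
7. ~q -> q, 1   [<>-rule on 3: fresh world 1, 0R1]
8. ~(p | <>p), 1   [~<>-rule on 5 via 0R1]
9. ~p, 1   [~|-rule on 8]
10. ~<>p, 1   [~|-rule on 8]
11. q, 1   [->-rule on 7 (branches; this branch)]
Accessibility: 0R1
Complete open branch: satisfiable in K.
T-tableau for the formula:
1. ~((p | <>p) -> <>(p | <>p)) & <>(~q -> q), 0
2. ~((p | <>p) -> <>(p | <>p)), 0   [&-rule on 1]
3. <>(~q -> q), 0   [&-rule on 1]
4. p | <>p, 0   [~->-rule on 2]
5. ~<>(p | <>p), 0   [~->-rule on 2]
6. ~(p | <>p), 0   [~<>-rule on 5 via 0R0]
7. ~p, 0   [~|-rule on 6]
8. ~<>p, 0   [~|-rule on 6]
9. <>p, 0   [|-rule on 4 (branches; this branch)]
10. ~q -> q, 1   [<>-rule on 3: fresh world 1, 0R1]
11. ~(p | <>p), 1   [~<>-rule on 5 via 0R1]
12. ~p, 1   [~|-rule on 11]
13. ~<>p, 1   [~|-rule on 11]
14. q, 1   [->-rule on 10 (branches; this branch)]
15. p, 2   [<>-rule on 9: fresh world 2, 0R2]
16. ~(p | <>p), 2   [~<>-rule on 5 via 0R2]
17. ~p, 2   [~|-rule on 16]
18. ~<>p, 2   [~|-rule on 16]
Accessibility: 0R0, 0R1, 0R2, 1R1, 2R2
Branch closes: p and ~p both at 2.
Every branch closes (one shown): unsatisfiable in T, hence also in S4, S5 (every S4/S5-frame is a T-frame).

K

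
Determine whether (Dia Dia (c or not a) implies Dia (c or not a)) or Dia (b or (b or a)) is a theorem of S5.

Tableau for the negation not ((Dia Dia (c or not a) implies Dia (c or not a)) or Dia (b or (b or a))):
1. not ((Dia Dia (c or not a) implies Dia (c or not a)) or Dia (b or (b or a))), 0
2. not (Dia Dia (c or not a) implies Dia (c or not a)), 0   [neg-or-rule on 1]
3. not Dia (b or (b or a)), 0   [neg-or-rule on 1]
4. Dia Dia (c or not a), 0   [neg-implies-rule on 2]
5. not Dia (c or not a), 0   [neg-implies-rule on 2]
6. not (b or (b or a)), 0   [neg-Dia-rule on 3 via 0R0]
7. not b, 0   [neg-or-rule on 6]
8. not (b or a), 0   [neg-or-rule on 6]
9. not a, 0   [neg-or-rule on 8]
10. not (c or not a), 0   [neg-Dia-rule on 5 via 0R0]
11. not c, 0   [neg-or-rule on 10]
12. a, 0   [neg-or-rule on 10]
Accessibility: 0R0
Branch closes: a and not a both at 0.
Every branch of the negation's tableau closes; the branch above is one of them.

Valid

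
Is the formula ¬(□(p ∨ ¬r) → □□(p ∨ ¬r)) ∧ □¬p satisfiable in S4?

1. ¬(□(p ∨ ¬r) → □□(p ∨ ¬r)) ∧ □¬p, u
2. ¬(□(p ∨ ¬r) → □□(p ∨ ¬r)), u
3. □¬p, u
4. □(p ∨ ¬r), u
5. ¬□□(p ∨ ¬r), u
6. ¬p, u
7. p ∨ ¬r, u
8. ¬r, u
9. ¬□(p ∨ ¬r), v
10. ¬p, v
11. p ∨ ¬r, v
12. ¬r, v
13. ¬(p ∨ ¬r), w
14. ¬p, w
15. r, w
16. p ∨ ¬r, w
17. ¬r, w
Accessibility: uRu, uRv, uRw, vRv, vRw, wRw
Branch closes: r and ¬r both at w.
(One branch shown.) All branches close.

Unsatisfiable (every branch closes)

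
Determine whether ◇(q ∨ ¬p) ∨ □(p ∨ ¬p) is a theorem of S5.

Valid

Tableau for the negation ¬(◇(q ∨ ¬p) ∨ □(p ∨ ¬p)):
1. ¬(◇(q ∨ ¬p) ∨ □(p ∨ ¬p)), w0
2. ¬◇(q ∨ ¬p), w0
3. ¬□(p ∨ ¬p), w0
4. ¬(q ∨ ¬p), w0
5. ¬q, w0
6. p, w0
7. ¬(p ∨ ¬p), w1
8. ¬p, w1
9. p, w1
Accessibility: w0Rw0, w0Rw1, w1Rw0, w1Rw1
Branch closes: p and ¬p both at w1.
Every branch of the negation's tableau closes; the branch above is one of them.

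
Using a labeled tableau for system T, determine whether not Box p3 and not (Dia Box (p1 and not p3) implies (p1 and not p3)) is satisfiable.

Satisfiable (open branch found)

1. not Box p3 and not (Dia Box (p1 and not p3) implies (p1 and not p3)), 0
2. not Box p3, 0
3. not (Dia Box (p1 and not p3) implies (p1 and not p3)), 0
4. Dia Box (p1 and not p3), 0
5. not (p1 and not p3), 0
6. p3, 0
7. not p3, 1
8. Box (p1 and not p3), 2
9. p1 and not p3, 2
10. p1, 2
11. not p3, 2
Accessibility: 0R0, 0R1, 0R2, 1R1, 2R2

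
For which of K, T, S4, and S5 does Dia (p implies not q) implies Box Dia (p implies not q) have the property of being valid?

S5

S5-tableau for the negation not (Dia (p implies not q) implies Box Dia (p implies not q)):
1. not (Dia (p implies not q) implies Box Dia (p implies not q)), 0
2. Dia (p implies not q), 0
3. not Box Dia (p implies not q), 0
4. p implies not q, 1
5. not q, 1
6. not Dia (p implies not q), 2
7. not (p implies not q), 0
8. p, 0
9. q, 0
10. not (p implies not q), 1
11. p, 1
12. q, 1
Accessibility: 0R0, 0R1, 0R2, 1R0, 1R1, 1R2, 2R0, 2R1, 2R2
Branch closes: q and not q both at 1.
Every branch closes (one shown): valid in S5.
S4-tableau for the negation not (Dia (p implies not q) implies Box Dia (p implies not q)):
1. not (Dia (p implies not q) implies Box Dia (p implies not q)), 0
2. Dia (p implies not q), 0
3. not Box Dia (p implies not q), 0
4. p implies not q, 1
5. not q, 1
6. not Dia (p implies not q), 2
7. not (p implies not q), 2
8. p, 2
9. q, 2
Accessibility: 0R0, 0R1, 0R2, 1R1, 2R2
Complete open branch: countermodel on an S4-frame, so not valid in S4, nor in K, T (the same frame is also a K-frame and a T-frame).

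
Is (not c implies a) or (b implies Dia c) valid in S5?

No, not valid

Tableau for the negation not ((not c implies a) or (b implies Dia c)):
1. not ((not c implies a) or (b implies Dia c)), 0
2. not (not c implies a), 0   [neg-or-rule on 1]
3. not (b implies Dia c), 0   [neg-or-rule on 1]
4. not c, 0   [neg-implies-rule on 2]
5. not a, 0   [neg-implies-rule on 2]
6. b, 0   [neg-implies-rule on 3]
7. not Dia c, 0   [neg-implies-rule on 3]
Accessibility: 0R0
The negation has an open branch (countermodel exists).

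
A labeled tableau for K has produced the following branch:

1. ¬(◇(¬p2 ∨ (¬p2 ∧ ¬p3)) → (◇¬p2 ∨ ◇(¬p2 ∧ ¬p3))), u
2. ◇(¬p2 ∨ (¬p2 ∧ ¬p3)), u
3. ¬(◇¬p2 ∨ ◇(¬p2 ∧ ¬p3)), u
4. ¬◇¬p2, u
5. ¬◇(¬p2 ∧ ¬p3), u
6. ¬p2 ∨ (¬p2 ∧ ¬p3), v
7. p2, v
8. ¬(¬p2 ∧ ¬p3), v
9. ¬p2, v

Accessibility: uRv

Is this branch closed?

Closed

Both p2 and ¬p2 appear at v.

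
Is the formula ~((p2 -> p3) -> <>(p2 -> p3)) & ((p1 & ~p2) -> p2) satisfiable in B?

1. ~((p2 -> p3) -> <>(p2 -> p3)) & ((p1 & ~p2) -> p2), 0
2. ~((p2 -> p3) -> <>(p2 -> p3)), 0   [&-rule on 1]
3. (p1 & ~p2) -> p2, 0   [&-rule on 1]
4. p2 -> p3, 0   [~->-rule on 2]
5. ~<>(p2 -> p3), 0   [~->-rule on 2]
6. ~(p2 -> p3), 0   [~<>-rule on 5 via 0R0]
7. p2, 0   [~->-rule on 6]
8. ~p3, 0   [~->-rule on 6]
9. p3, 0   [->-rule on 4 (branches; this branch)]
Accessibility: 0R0
Branch closes: p3 and ~p3 both at 0.
(One branch shown.) All branches close.

Unsatisfiable (every branch closes)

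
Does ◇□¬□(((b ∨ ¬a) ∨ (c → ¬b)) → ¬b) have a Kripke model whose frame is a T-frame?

1. ◇□¬□(((b ∨ ¬a) ∨ (c → ¬b)) → ¬b), 0
2. □¬□(((b ∨ ¬a) ∨ (c → ¬b)) → ¬b), 1   [◇-rule on 1: fresh world 1, 0R1]
3. ¬□(((b ∨ ¬a) ∨ (c → ¬b)) → ¬b), 1   [□-rule on 2 via 1R1]
4. ¬(((b ∨ ¬a) ∨ (c → ¬b)) → ¬b), 2   [¬□-rule on 3: fresh world 2, 1R2]
5. (b ∨ ¬a) ∨ (c → ¬b), 2   [¬→-rule on 4]
6. b, 2   [¬→-rule on 4]
7. ¬□(((b ∨ ¬a) ∨ (c → ¬b)) → ¬b), 2   [□-rule on 2 via 1R2]
8. c → ¬b, 2   [∨-rule on 5 (branches; this branch)]
9. ¬c, 2   [→-rule on 8 (branches; this branch)]
10. ¬(((b ∨ ¬a) ∨ (c → ¬b)) → ¬b), 3   [¬□-rule on 7: fresh world 3, 2R3]
11. (b ∨ ¬a) ∨ (c → ¬b), 3   [¬→-rule on 10]
12. b, 3   [¬→-rule on 10]
13. c → ¬b, 3   [∨-rule on 11 (branches; this branch)]
14. ¬c, 3   [→-rule on 13 (branches; this branch)]
Accessibility: 0R0, 0R1, 1R1, 1R2, 2R2, 2R3, 3R3

Yes, satisfiable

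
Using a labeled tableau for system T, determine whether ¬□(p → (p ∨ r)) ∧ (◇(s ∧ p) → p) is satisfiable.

Unsatisfiable

1. ¬□(p → (p ∨ r)) ∧ (◇(s ∧ p) → p), 0
2. ¬□(p → (p ∨ r)), 0
3. ◇(s ∧ p) → p, 0
4. ¬◇(s ∧ p), 0
5. ¬(s ∧ p), 0
6. ¬p, 0
7. ¬(p → (p ∨ r)), 1
8. p, 1
9. ¬(p ∨ r), 1
10. ¬p, 1
11. ¬r, 1
Accessibility: 0R0, 0R1, 1R1
Branch closes: p and ¬p both at 1.
All branches of the tableau close; one closing branch shown above.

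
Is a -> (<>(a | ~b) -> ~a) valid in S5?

Tableau for the negation ~(a -> (<>(a | ~b) -> ~a)):
1. ~(a -> (<>(a | ~b) -> ~a)), 0
2. a, 0
3. ~(<>(a | ~b) -> ~a), 0
4. <>(a | ~b), 0
5. a | ~b, 1
6. ~b, 1
Accessibility: 0R0, 0R1, 1R0, 1R1
The negation has an open branch (countermodel exists).

Invalid (countermodel exists)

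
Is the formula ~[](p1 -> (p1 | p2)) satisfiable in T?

Unsatisfiable

1. ~[](p1 -> (p1 | p2)), u
2. ~(p1 -> (p1 | p2)), v
3. p1, v
4. ~(p1 | p2), v
5. ~p1, v
6. ~p2, v
Accessibility: uRu, uRv, vRv
Branch closes: p1 and ~p1 both at v.
(One branch shown.) All branches close.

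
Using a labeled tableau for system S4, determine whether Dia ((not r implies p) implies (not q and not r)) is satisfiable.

1. Dia ((not r implies p) implies (not q and not r)), u
2. (not r implies p) implies (not q and not r), v
3. not q and not r, v
4. not q, v
5. not r, v
Accessibility: uRu, uRv, vRv

Satisfiable (open branch found)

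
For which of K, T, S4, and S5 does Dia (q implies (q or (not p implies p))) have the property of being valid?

T, S4, S5

T-tableau for the negation not Dia (q implies (q or (not p implies p))):
1. not Dia (q implies (q or (not p implies p))), u
2. not (q implies (q or (not p implies p))), u
3. q, u
4. not (q or (not p implies p)), u
5. not q, u
6. not (not p implies p), u
Accessibility: uRu
Branch closes: q and not q both at u.
Every branch closes (one shown): valid in T, hence also in S4, S5 (every theorem of T is a theorem of S4 and S5).
K-tableau for the negation not Dia (q implies (q or (not p implies p))):
1. not Dia (q implies (q or (not p implies p))), u
Complete open branch: countermodel on a K-frame, so not valid in K.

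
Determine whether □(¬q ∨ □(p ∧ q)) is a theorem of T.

Not valid

Tableau for the negation ¬□(¬q ∨ □(p ∧ q)):
1. ¬□(¬q ∨ □(p ∧ q)), u
2. ¬(¬q ∨ □(p ∧ q)), v   [¬□-rule on 1: fresh world v, uRv]
3. q, v   [¬∨-rule on 2]
4. ¬□(p ∧ q), v   [¬∨-rule on 2]
5. ¬(p ∧ q), w   [¬□-rule on 4: fresh world w, vRw]
6. ¬q, w   [¬∧-rule on 5 (branches; this branch)]
Accessibility: uRu, uRv, vRv, vRw, wRw
The negation has an open branch (countermodel exists).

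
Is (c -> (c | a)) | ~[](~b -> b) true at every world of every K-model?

Valid in K

Tableau for the negation ~((c -> (c | a)) | ~[](~b -> b)):
1. ~((c -> (c | a)) | ~[](~b -> b)), w0
2. ~(c -> (c | a)), w0
3. [](~b -> b), w0
4. c, w0
5. ~(c | a), w0
6. ~c, w0
7. ~a, w0
Branch closes: c and ~c both at w0.
All branches of the negation close; one closing branch shown above.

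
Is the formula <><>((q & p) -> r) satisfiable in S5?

Satisfiable

1. <><>((q & p) -> r), u
2. <>((q & p) -> r), v
3. (q & p) -> r, w
4. r, w
Accessibility: uRu, uRv, uRw, vRu, vRv, vRw, wRu, wRv, wRw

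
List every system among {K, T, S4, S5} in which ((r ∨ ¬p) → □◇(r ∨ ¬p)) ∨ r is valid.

S5

S4-tableau for the negation ¬(((r ∨ ¬p) → □◇(r ∨ ¬p)) ∨ r):
1. ¬(((r ∨ ¬p) → □◇(r ∨ ¬p)) ∨ r), w0
2. ¬((r ∨ ¬p) → □◇(r ∨ ¬p)), w0
3. ¬r, w0
4. r ∨ ¬p, w0
5. ¬□◇(r ∨ ¬p), w0
6. ¬p, w0
7. ¬◇(r ∨ ¬p), w1
8. ¬(r ∨ ¬p), w1
9. ¬r, w1
10. p, w1
Accessibility: w0Rw0, w0Rw1, w1Rw1
Complete open branch: countermodel on an S4-frame, so not valid in S4, nor in K, T (the same frame is also a K-frame and a T-frame).
S5-tableau for the negation ¬(((r ∨ ¬p) → □◇(r ∨ ¬p)) ∨ r):
1. ¬(((r ∨ ¬p) → □◇(r ∨ ¬p)) ∨ r), w0
2. ¬((r ∨ ¬p) → □◇(r ∨ ¬p)), w0
3. ¬r, w0
4. r ∨ ¬p, w0
5. ¬□◇(r ∨ ¬p), w0
6. ¬p, w0
7. ¬◇(r ∨ ¬p), w1
8. ¬(r ∨ ¬p), w0
9. p, w0
Accessibility: w0Rw0, w0Rw1, w1Rw0, w1Rw1
Branch closes: p and ¬p both at w0.
Every branch closes (one shown): valid in S5.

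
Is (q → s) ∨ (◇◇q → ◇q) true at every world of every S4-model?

Tableau for the negation ¬((q → s) ∨ (◇◇q → ◇q)):
1. ¬((q → s) ∨ (◇◇q → ◇q)), 0
2. ¬(q → s), 0
3. ¬(◇◇q → ◇q), 0
4. q, 0
5. ¬s, 0
6. ◇◇q, 0
7. ¬◇q, 0
8. ¬q, 0
Accessibility: 0R0
Branch closes: q and ¬q both at 0.
All branches of the negation close; one closing branch shown above.

Valid in S4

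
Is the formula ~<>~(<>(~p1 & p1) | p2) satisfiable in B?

1. ~<>~(<>(~p1 & p1) | p2), u
2. <>(~p1 & p1) | p2, u
3. p2, u
Accessibility: uRu

Satisfiable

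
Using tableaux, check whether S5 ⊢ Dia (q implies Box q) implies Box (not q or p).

Tableau for the negation not (Dia (q implies Box q) implies Box (not q or p)):
1. not (Dia (q implies Box q) implies Box (not q or p)), 0
2. Dia (q implies Box q), 0
3. not Box (not q or p), 0
4. q implies Box q, 1
5. Box q, 1
6. q, 0
7. q, 1
8. not (not q or p), 2
9. q, 2
10. not p, 2
Accessibility: 0R0, 0R1, 0R2, 1R0, 1R1, 1R2, 2R0, 2R1, 2R2
The negation has an open branch (countermodel exists).

No, not valid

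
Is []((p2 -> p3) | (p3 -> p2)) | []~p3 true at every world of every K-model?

Valid

Tableau for the negation ~([]((p2 -> p3) | (p3 -> p2)) | []~p3):
1. ~([]((p2 -> p3) | (p3 -> p2)) | []~p3), w0
2. ~[]((p2 -> p3) | (p3 -> p2)), w0   [~|-rule on 1]
3. ~[]~p3, w0   [~|-rule on 1]
4. ~((p2 -> p3) | (p3 -> p2)), w1   [~[]-rule on 2: fresh world w1, w0Rw1]
5. ~(p2 -> p3), w1   [~|-rule on 4]
6. ~(p3 -> p2), w1   [~|-rule on 4]
7. p2, w1   [~->-rule on 5]
8. ~p3, w1   [~->-rule on 5]
9. p3, w1   [~->-rule on 6]
10. ~p2, w1   [~->-rule on 6]
Accessibility: w0Rw1
Branch closes: p3 and ~p3 both at w1.
Every branch of the negation's tableau closes; the branch above is one of them.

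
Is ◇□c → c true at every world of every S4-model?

Tableau for the negation ¬(◇□c → c):
1. ¬(◇□c → c), 0
2. ◇□c, 0   [¬→-rule on 1]
3. ¬c, 0   [¬→-rule on 1]
4. □c, 1   [◇-rule on 2: fresh world 1, 0R1]
5. c, 1   [□-rule on 4 via 1R1]
Accessibility: 0R0, 0R1, 1R1
The negation has an open branch (countermodel exists).

Not valid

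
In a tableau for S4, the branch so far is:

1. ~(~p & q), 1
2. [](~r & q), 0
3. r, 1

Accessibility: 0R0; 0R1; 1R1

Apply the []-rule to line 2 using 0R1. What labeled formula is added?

~r & q, 1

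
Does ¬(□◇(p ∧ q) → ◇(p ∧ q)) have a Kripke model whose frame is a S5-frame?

1. ¬(□◇(p ∧ q) → ◇(p ∧ q)), 0
2. □◇(p ∧ q), 0
3. ¬◇(p ∧ q), 0
4. ◇(p ∧ q), 0
5. ¬(p ∧ q), 0
6. ¬q, 0
7. p ∧ q, 1
8. p, 1
9. q, 1
10. ◇(p ∧ q), 1
11. ¬(p ∧ q), 1
12. ¬q, 1
Accessibility: 0R0, 0R1, 1R0, 1R1
Branch closes: q and ¬q both at 1.
All branches of the tableau close; one closing branch shown above.

Unsatisfiable (every branch closes)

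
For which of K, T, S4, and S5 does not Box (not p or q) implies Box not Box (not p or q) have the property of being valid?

S4-tableau for the negation not (not Box (not p or q) implies Box not Box (not p or q)):
1. not (not Box (not p or q) implies Box not Box (not p or q)), 0
2. not Box (not p or q), 0
3. not Box not Box (not p or q), 0
4. not (not p or q), 1
5. p, 1
6. not q, 1
7. Box (not p or q), 2
8. not p or q, 2
9. q, 2
Accessibility: 0R0, 0R1, 0R2, 1R1, 2R2
Complete open branch: countermodel on an S4-frame, so not valid in S4, nor in K, T (the same frame is also a K-frame and a T-frame).
S5-tableau for the negation not (not Box (not p or q) implies Box not Box (not p or q)):
1. not (not Box (not p or q) implies Box not Box (not p or q)), 0
2. not Box (not p or q), 0
3. not Box not Box (not p or q), 0
4. not (not p or q), 1
5. p, 1
6. not q, 1
7. Box (not p or q), 2
8. not p or q, 0
9. not p or q, 1
10. not p or q, 2
11. q, 0
12. q, 1
Accessibility: 0R0, 0R1, 0R2, 1R0, 1R1, 1R2, 2R0, 2R1, 2R2
Branch closes: q and not q both at 1.
Every branch closes (one shown): valid in S5.

S5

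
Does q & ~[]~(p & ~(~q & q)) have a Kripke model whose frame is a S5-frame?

1. q & ~[]~(p & ~(~q & q)), 0
2. q, 0
3. ~[]~(p & ~(~q & q)), 0
4. p & ~(~q & q), 1
5. p, 1
6. ~(~q & q), 1
7. ~q, 1
Accessibility: 0R0, 0R1, 1R0, 1R1

Satisfiable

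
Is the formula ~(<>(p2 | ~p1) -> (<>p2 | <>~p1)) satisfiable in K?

No, unsatisfiable

1. ~(<>(p2 | ~p1) -> (<>p2 | <>~p1)), u
2. <>(p2 | ~p1), u
3. ~(<>p2 | <>~p1), u
4. ~<>p2, u
5. ~<>~p1, u
6. p2 | ~p1, v
7. ~p2, v
8. p1, v
9. ~p1, v
Accessibility: uRv
Branch closes: p1 and ~p1 both at v.
Every branch closes; the branch above is one of them.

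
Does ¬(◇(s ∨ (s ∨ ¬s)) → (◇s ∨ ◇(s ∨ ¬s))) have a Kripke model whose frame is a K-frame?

Unsatisfiable (every branch closes)

1. ¬(◇(s ∨ (s ∨ ¬s)) → (◇s ∨ ◇(s ∨ ¬s))), w0
2. ◇(s ∨ (s ∨ ¬s)), w0
3. ¬(◇s ∨ ◇(s ∨ ¬s)), w0
4. ¬◇s, w0
5. ¬◇(s ∨ ¬s), w0
6. s ∨ (s ∨ ¬s), w1
7. ¬s, w1
8. ¬(s ∨ ¬s), w1
9. s, w1
Accessibility: w0Rw1
Branch closes: s and ¬s both at w1.
(One branch shown.) All branches close.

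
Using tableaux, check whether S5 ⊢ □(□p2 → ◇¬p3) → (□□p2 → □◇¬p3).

Tableau for the negation ¬(□(□p2 → ◇¬p3) → (□□p2 → □◇¬p3)):
1. ¬(□(□p2 → ◇¬p3) → (□□p2 → □◇¬p3)), u
2. □(□p2 → ◇¬p3), u   [¬→-rule on 1]
3. ¬(□□p2 → □◇¬p3), u   [¬→-rule on 1]
4. □□p2, u   [¬→-rule on 3]
5. ¬□◇¬p3, u   [¬→-rule on 3]
6. □p2 → ◇¬p3, u   [□-rule on 2 via uRu]
7. □p2, u   [□-rule on 4 via uRu]
8. p2, u   [□-rule on 7 via uRu]
9. ◇¬p3, u   [→-rule on 6 (branches; this branch)]
10. ¬◇¬p3, v   [¬□-rule on 5: fresh world v, uRv]
11. □p2 → ◇¬p3, v   [□-rule on 2 via uRv]
12. □p2, v   [□-rule on 4 via uRv]
13. p2, v   [□-rule on 7 via uRv]
14. p3, u   [¬◇-rule on 10 via vRu]
15. p3, v   [¬◇-rule on 10 via vRv]
16. ◇¬p3, v   [→-rule on 11 (branches; this branch)]
17. ¬p3, w   [◇-rule on 9: fresh world w, uRw]
18. □p2 → ◇¬p3, w   [□-rule on 2 via uRw]
19. □p2, w   [□-rule on 4 via uRw]
20. p2, w   [□-rule on 7 via uRw]
21. p3, w   [¬◇-rule on 10 via vRw]
Accessibility: uRu, uRv, uRw, vRu, vRv, vRw, wRu, wRv, wRw
Branch closes: p3 and ¬p3 both at w.
Every branch of the negation's tableau closes; the branch above is one of them.

Valid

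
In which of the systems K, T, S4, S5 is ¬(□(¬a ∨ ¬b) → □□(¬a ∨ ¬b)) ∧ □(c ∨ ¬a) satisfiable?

T-tableau for the formula:
1. ¬(□(¬a ∨ ¬b) → □□(¬a ∨ ¬b)) ∧ □(c ∨ ¬a), 0
2. ¬(□(¬a ∨ ¬b) → □□(¬a ∨ ¬b)), 0
3. □(c ∨ ¬a), 0
4. □(¬a ∨ ¬b), 0
5. ¬□□(¬a ∨ ¬b), 0
6. c ∨ ¬a, 0
7. ¬a ∨ ¬b, 0
8. ¬a, 0
9. ¬b, 0
10. ¬□(¬a ∨ ¬b), 1
11. c ∨ ¬a, 1
12. ¬a ∨ ¬b, 1
13. ¬a, 1
14. ¬b, 1
15. ¬(¬a ∨ ¬b), 2
16. a, 2
17. b, 2
Accessibility: 0R0, 0R1, 1R1, 1R2, 2R2
Complete open branch: satisfiable in T, hence also in K (this T-model is also a K-model).
S4-tableau for the formula:
1. ¬(□(¬a ∨ ¬b) → □□(¬a ∨ ¬b)) ∧ □(c ∨ ¬a), 0
2. ¬(□(¬a ∨ ¬b) → □□(¬a ∨ ¬b)), 0
3. □(c ∨ ¬a), 0
4. □(¬a ∨ ¬b), 0
5. ¬□□(¬a ∨ ¬b), 0
6. c ∨ ¬a, 0
7. ¬a ∨ ¬b, 0
8. ¬a, 0
9. ¬b, 0
10. ¬□(¬a ∨ ¬b), 1
11. c ∨ ¬a, 1
12. ¬a ∨ ¬b, 1
13. ¬a, 1
14. ¬b, 1
15. ¬(¬a ∨ ¬b), 2
16. a, 2
17. b, 2
18. c ∨ ¬a, 2
19. ¬a ∨ ¬b, 2
20. c, 2
21. ¬b, 2
Accessibility: 0R0, 0R1, 0R2, 1R1, 1R2, 2R2
Branch closes: b and ¬b both at 2.
Every branch closes (one shown): unsatisfiable in S4, hence also in S5 (every S5-frame is an S4-frame).

K, T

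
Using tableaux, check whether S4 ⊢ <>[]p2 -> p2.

Invalid (countermodel exists)

Tableau for the negation ~(<>[]p2 -> p2):
1. ~(<>[]p2 -> p2), 0
2. <>[]p2, 0
3. ~p2, 0
4. []p2, 1
5. p2, 1
Accessibility: 0R0, 0R1, 1R1
The negation has an open branch (countermodel exists).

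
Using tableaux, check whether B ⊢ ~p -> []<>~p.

Tableau for the negation ~(~p -> []<>~p):
1. ~(~p -> []<>~p), 0
2. ~p, 0   [~->-rule on 1]
3. ~[]<>~p, 0   [~->-rule on 1]
4. ~<>~p, 1   [~[]-rule on 3: fresh world 1, 0R1]
5. p, 0   [~<>-rule on 4 via 1R0]
Accessibility: 0R0, 0R1, 1R0, 1R1
Branch closes: p and ~p both at 0.
All branches of the negation close; one closing branch shown above.

Valid in B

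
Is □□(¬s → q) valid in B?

Tableau for the negation ¬□□(¬s → q):
1. ¬□□(¬s → q), u
2. ¬□(¬s → q), v   [¬□-rule on 1: fresh world v, uRv]
3. ¬(¬s → q), w   [¬□-rule on 2: fresh world w, vRw]
4. ¬s, w   [¬→-rule on 3]
5. ¬q, w   [¬→-rule on 3]
Accessibility: uRu, uRv, vRu, vRv, vRw, wRv, wRw
The negation has an open branch (countermodel exists).

Invalid (countermodel exists)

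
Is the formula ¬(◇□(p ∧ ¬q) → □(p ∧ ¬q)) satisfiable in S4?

1. ¬(◇□(p ∧ ¬q) → □(p ∧ ¬q)), 0
2. ◇□(p ∧ ¬q), 0
3. ¬□(p ∧ ¬q), 0
4. □(p ∧ ¬q), 1
5. p ∧ ¬q, 1
6. p, 1
7. ¬q, 1
8. ¬(p ∧ ¬q), 2
9. q, 2
Accessibility: 0R0, 0R1, 0R2, 1R1, 2R2

Satisfiable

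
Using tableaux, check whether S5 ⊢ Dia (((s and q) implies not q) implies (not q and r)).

Not valid

Tableau for the negation not Dia (((s and q) implies not q) implies (not q and r)):
1. not Dia (((s and q) implies not q) implies (not q and r)), 0
2. not (((s and q) implies not q) implies (not q and r)), 0
3. (s and q) implies not q, 0
4. not (not q and r), 0
5. not q, 0
6. not r, 0
Accessibility: 0R0
The negation has an open branch (countermodel exists).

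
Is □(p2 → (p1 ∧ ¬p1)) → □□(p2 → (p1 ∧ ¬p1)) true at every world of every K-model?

No, not valid

Tableau for the negation ¬(□(p2 → (p1 ∧ ¬p1)) → □□(p2 → (p1 ∧ ¬p1))):
1. ¬(□(p2 → (p1 ∧ ¬p1)) → □□(p2 → (p1 ∧ ¬p1))), u
2. □(p2 → (p1 ∧ ¬p1)), u   [¬→-rule on 1]
3. ¬□□(p2 → (p1 ∧ ¬p1)), u   [¬→-rule on 1]
4. ¬□(p2 → (p1 ∧ ¬p1)), v   [¬□-rule on 3: fresh world v, uRv]
5. p2 → (p1 ∧ ¬p1), v   [□-rule on 2 via uRv]
6. ¬p2, v   [→-rule on 5 (branches; this branch)]
7. ¬(p2 → (p1 ∧ ¬p1)), w   [¬□-rule on 4: fresh world w, vRw]
8. p2, w   [¬→-rule on 7]
9. ¬(p1 ∧ ¬p1), w   [¬→-rule on 7]
10. p1, w   [¬∧-rule on 9 (branches; this branch)]
Accessibility: uRv, vRw
The negation has an open branch (countermodel exists).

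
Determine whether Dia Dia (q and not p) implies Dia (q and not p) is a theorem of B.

Invalid (countermodel exists)

Tableau for the negation not (Dia Dia (q and not p) implies Dia (q and not p)):
1. not (Dia Dia (q and not p) implies Dia (q and not p)), w0
2. Dia Dia (q and not p), w0   [neg-implies-rule on 1]
3. not Dia (q and not p), w0   [neg-implies-rule on 1]
4. not (q and not p), w0   [neg-Dia-rule on 3 via w0Rw0]
5. p, w0   [neg-and-rule on 4 (branches; this branch)]
6. Dia (q and not p), w1   [Dia-rule on 2: fresh world w1, w0Rw1]
7. not (q and not p), w1   [neg-Dia-rule on 3 via w0Rw1]
8. p, w1   [neg-and-rule on 7 (branches; this branch)]
9. q and not p, w2   [Dia-rule on 6: fresh world w2, w1Rw2]
10. q, w2   [and-rule on 9]
11. not p, w2   [and-rule on 9]
Accessibility: w0Rw0, w0Rw1, w1Rw0, w1Rw1, w1Rw2, w2Rw1, w2Rw2
The negation has an open branch (countermodel exists).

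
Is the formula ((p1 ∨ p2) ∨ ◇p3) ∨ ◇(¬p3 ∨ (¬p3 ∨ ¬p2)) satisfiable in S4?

1. ((p1 ∨ p2) ∨ ◇p3) ∨ ◇(¬p3 ∨ (¬p3 ∨ ¬p2)), w0
2. ◇(¬p3 ∨ (¬p3 ∨ ¬p2)), w0   [∨-rule on 1 (branches; this branch)]
3. ¬p3 ∨ (¬p3 ∨ ¬p2), w1   [◇-rule on 2: fresh world w1, w0Rw1]
4. ¬p3 ∨ ¬p2, w1   [∨-rule on 3 (branches; this branch)]
5. ¬p2, w1   [∨-rule on 4 (branches; this branch)]
Accessibility: w0Rw0, w0Rw1, w1Rw1

Satisfiable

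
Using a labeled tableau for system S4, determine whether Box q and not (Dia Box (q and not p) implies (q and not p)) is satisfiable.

Satisfiable

1. Box q and not (Dia Box (q and not p) implies (q and not p)), w0
2. Box q, w0
3. not (Dia Box (q and not p) implies (q and not p)), w0
4. Dia Box (q and not p), w0
5. not (q and not p), w0
6. q, w0
7. p, w0
8. Box (q and not p), w1
9. q, w1
10. q and not p, w1
11. not p, w1
Accessibility: w0Rw0, w0Rw1, w1Rw1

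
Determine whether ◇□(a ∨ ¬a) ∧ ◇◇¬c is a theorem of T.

Tableau for the negation ¬(◇□(a ∨ ¬a) ∧ ◇◇¬c):
1. ¬(◇□(a ∨ ¬a) ∧ ◇◇¬c), 0
2. ¬◇◇¬c, 0
3. ¬◇¬c, 0
4. c, 0
Accessibility: 0R0
The negation has an open branch (countermodel exists).

Not valid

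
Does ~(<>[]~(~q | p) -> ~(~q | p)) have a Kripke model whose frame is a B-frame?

1. ~(<>[]~(~q | p) -> ~(~q | p)), 0
2. <>[]~(~q | p), 0
3. ~q | p, 0
4. p, 0
5. []~(~q | p), 1
6. ~(~q | p), 0
7. q, 0
8. ~p, 0
Accessibility: 0R0, 0R1, 1R0, 1R1
Branch closes: p and ~p both at 0.
Every branch closes; the branch above is one of them.

No, unsatisfiable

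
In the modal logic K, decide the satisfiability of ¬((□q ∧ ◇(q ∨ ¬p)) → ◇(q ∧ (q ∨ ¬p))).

No, unsatisfiable

1. ¬((□q ∧ ◇(q ∨ ¬p)) → ◇(q ∧ (q ∨ ¬p))), w0
2. □q ∧ ◇(q ∨ ¬p), w0
3. ¬◇(q ∧ (q ∨ ¬p)), w0
4. □q, w0
5. ◇(q ∨ ¬p), w0
6. q ∨ ¬p, w1
7. ¬(q ∧ (q ∨ ¬p)), w1
8. q, w1
9. ¬p, w1
10. ¬(q ∨ ¬p), w1
11. ¬q, w1
12. p, w1
Accessibility: w0Rw1
Branch closes: q and ¬q both at w1.
Every branch closes; the branch above is one of them.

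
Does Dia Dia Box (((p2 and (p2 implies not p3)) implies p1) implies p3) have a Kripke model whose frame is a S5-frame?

Satisfiable

1. Dia Dia Box (((p2 and (p2 implies not p3)) implies p1) implies p3), u
2. Dia Box (((p2 and (p2 implies not p3)) implies p1) implies p3), v
3. Box (((p2 and (p2 implies not p3)) implies p1) implies p3), w
4. ((p2 and (p2 implies not p3)) implies p1) implies p3, u
5. ((p2 and (p2 implies not p3)) implies p1) implies p3, v
6. ((p2 and (p2 implies not p3)) implies p1) implies p3, w
7. p3, u
8. p3, v
9. p3, w
Accessibility: uRu, uRv, uRw, vRu, vRv, vRw, wRu, wRv, wRw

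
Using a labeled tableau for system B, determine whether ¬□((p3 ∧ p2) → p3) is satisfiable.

No, unsatisfiable

1. ¬□((p3 ∧ p2) → p3), u
2. ¬((p3 ∧ p2) → p3), v
3. p3 ∧ p2, v
4. ¬p3, v
5. p3, v
6. p2, v
Accessibility: uRu, uRv, vRu, vRv
Branch closes: p3 and ¬p3 both at v.
All branches of the tableau close; one closing branch shown above.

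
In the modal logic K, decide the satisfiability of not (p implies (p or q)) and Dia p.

1. not (p implies (p or q)) and Dia p, u
2. not (p implies (p or q)), u   [and-rule on 1]
3. Dia p, u   [and-rule on 1]
4. p, u   [neg-implies-rule on 2]
5. not (p or q), u   [neg-implies-rule on 2]
6. not p, u   [neg-or-rule on 5]
7. not q, u   [neg-or-rule on 5]
Branch closes: p and not p both at u.
All branches of the tableau close; one closing branch shown above.

Unsatisfiable (every branch closes)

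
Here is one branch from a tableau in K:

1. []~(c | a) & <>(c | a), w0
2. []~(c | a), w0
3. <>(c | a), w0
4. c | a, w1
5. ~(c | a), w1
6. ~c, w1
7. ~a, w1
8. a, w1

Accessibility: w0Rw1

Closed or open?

Yes, closed

Both a and ~a appear at w1.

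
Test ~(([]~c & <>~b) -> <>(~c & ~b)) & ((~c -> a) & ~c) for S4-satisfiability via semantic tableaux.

No, unsatisfiable

1. ~(([]~c & <>~b) -> <>(~c & ~b)) & ((~c -> a) & ~c), 0
2. ~(([]~c & <>~b) -> <>(~c & ~b)), 0
3. (~c -> a) & ~c, 0
4. []~c & <>~b, 0
5. ~<>(~c & ~b), 0
6. ~c -> a, 0
7. ~c, 0
8. []~c, 0
9. <>~b, 0
10. ~(~c & ~b), 0
11. a, 0
12. b, 0
13. ~b, 1
14. ~(~c & ~b), 1
15. ~c, 1
16. b, 1
Accessibility: 0R0, 0R1, 1R1
Branch closes: b and ~b both at 1.
Every branch closes; the branch above is one of them.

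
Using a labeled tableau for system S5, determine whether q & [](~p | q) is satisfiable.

Satisfiable (open branch found)

1. q & [](~p | q), w0
2. q, w0
3. [](~p | q), w0
4. ~p | q, w0
Accessibility: w0Rw0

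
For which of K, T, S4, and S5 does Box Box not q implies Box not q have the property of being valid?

T-tableau for the negation not (Box Box not q implies Box not q):
1. not (Box Box not q implies Box not q), u
2. Box Box not q, u
3. not Box not q, u
4. Box not q, u
5. not q, u
6. q, v
7. Box not q, v
8. not q, v
Accessibility: uRu, uRv, vRv
Branch closes: q and not q both at v.
Every branch closes (one shown): valid in T, hence also in S4, S5 (every theorem of T is a theorem of S4 and S5).
K-tableau for the negation not (Box Box not q implies Box not q):
1. not (Box Box not q implies Box not q), u
2. Box Box not q, u
3. not Box not q, u
4. q, v
5. Box not q, v
Accessibility: uRv
Complete open branch: countermodel on a K-frame, so not valid in K.

T, S4, S5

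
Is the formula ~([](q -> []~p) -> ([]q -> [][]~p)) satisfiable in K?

1. ~([](q -> []~p) -> ([]q -> [][]~p)), w0
2. [](q -> []~p), w0   [~->-rule on 1]
3. ~([]q -> [][]~p), w0   [~->-rule on 1]
4. []q, w0   [~->-rule on 3]
5. ~[][]~p, w0   [~->-rule on 3]
6. ~[]~p, w1   [~[]-rule on 5: fresh world w1, w0Rw1]
7. q -> []~p, w1   [[]-rule on 2 via w0Rw1]
8. q, w1   [[]-rule on 4 via w0Rw1]
9. []~p, w1   [->-rule on 7 (branches; this branch)]
10. p, w2   [~[]-rule on 6: fresh world w2, w1Rw2]
11. ~p, w2   [[]-rule on 9 via w1Rw2]
Accessibility: w0Rw1, w1Rw2
Branch closes: p and ~p both at w2.
Every branch closes; the branch above is one of them.

No, unsatisfiable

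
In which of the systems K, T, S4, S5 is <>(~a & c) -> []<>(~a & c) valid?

S5

S4-tableau for the negation ~(<>(~a & c) -> []<>(~a & c)):
1. ~(<>(~a & c) -> []<>(~a & c)), u
2. <>(~a & c), u
3. ~[]<>(~a & c), u
4. ~a & c, v
5. ~a, v
6. c, v
7. ~<>(~a & c), w
8. ~(~a & c), w
9. ~c, w
Accessibility: uRu, uRv, uRw, vRv, wRw
Complete open branch: countermodel on an S4-frame, so not valid in S4, nor in K, T (the same frame is also a K-frame and a T-frame).
S5-tableau for the negation ~(<>(~a & c) -> []<>(~a & c)):
1. ~(<>(~a & c) -> []<>(~a & c)), u
2. <>(~a & c), u
3. ~[]<>(~a & c), u
4. ~a & c, v
5. ~a, v
6. c, v
7. ~<>(~a & c), w
8. ~(~a & c), u
9. ~(~a & c), v
10. ~(~a & c), w
11. ~c, u
12. ~c, v
Accessibility: uRu, uRv, uRw, vRu, vRv, vRw, wRu, wRv, wRw
Branch closes: c and ~c both at v.
Every branch closes (one shown): valid in S5.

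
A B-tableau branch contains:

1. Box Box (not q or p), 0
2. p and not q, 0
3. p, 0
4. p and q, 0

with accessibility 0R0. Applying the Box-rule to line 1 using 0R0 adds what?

Box (not q or p), 0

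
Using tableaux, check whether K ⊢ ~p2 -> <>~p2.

Invalid (countermodel exists)

Tableau for the negation ~(~p2 -> <>~p2):
1. ~(~p2 -> <>~p2), 0
2. ~p2, 0   [~->-rule on 1]
3. ~<>~p2, 0   [~->-rule on 1]
The negation has an open branch (countermodel exists).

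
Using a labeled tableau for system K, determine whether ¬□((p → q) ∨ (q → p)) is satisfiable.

Unsatisfiable (every branch closes)

1. ¬□((p → q) ∨ (q → p)), w0
2. ¬((p → q) ∨ (q → p)), w1   [¬□-rule on 1: fresh world w1, w0Rw1]
3. ¬(p → q), w1   [¬∨-rule on 2]
4. ¬(q → p), w1   [¬∨-rule on 2]
5. p, w1   [¬→-rule on 3]
6. ¬q, w1   [¬→-rule on 3]
7. q, w1   [¬→-rule on 4]
8. ¬p, w1   [¬→-rule on 4]
Accessibility: w0Rw1
Branch closes: q and ¬q both at w1.
(One branch shown.) All branches close.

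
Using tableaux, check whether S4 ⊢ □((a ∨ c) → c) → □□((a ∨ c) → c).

Valid

Tableau for the negation ¬(□((a ∨ c) → c) → □□((a ∨ c) → c)):
1. ¬(□((a ∨ c) → c) → □□((a ∨ c) → c)), w0
2. □((a ∨ c) → c), w0
3. ¬□□((a ∨ c) → c), w0
4. (a ∨ c) → c, w0
5. ¬(a ∨ c), w0
6. ¬a, w0
7. ¬c, w0
8. ¬□((a ∨ c) → c), w1
9. (a ∨ c) → c, w1
10. ¬(a ∨ c), w1
11. ¬a, w1
12. ¬c, w1
13. ¬((a ∨ c) → c), w2
14. a ∨ c, w2
15. ¬c, w2
16. (a ∨ c) → c, w2
17. a, w2
18. ¬(a ∨ c), w2
19. ¬a, w2
Accessibility: w0Rw0, w0Rw1, w0Rw2, w1Rw1, w1Rw2, w2Rw2
Branch closes: a and ¬a both at w2.
Every branch of the negation's tableau closes; the branch above is one of them.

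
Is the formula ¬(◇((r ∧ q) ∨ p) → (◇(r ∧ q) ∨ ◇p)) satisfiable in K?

Unsatisfiable

1. ¬(◇((r ∧ q) ∨ p) → (◇(r ∧ q) ∨ ◇p)), 0
2. ◇((r ∧ q) ∨ p), 0
3. ¬(◇(r ∧ q) ∨ ◇p), 0
4. ¬◇(r ∧ q), 0
5. ¬◇p, 0
6. (r ∧ q) ∨ p, 1
7. ¬(r ∧ q), 1
8. ¬p, 1
9. r ∧ q, 1
10. r, 1
11. q, 1
12. ¬q, 1
Accessibility: 0R1
Branch closes: q and ¬q both at 1.
Every branch closes; the branch above is one of them.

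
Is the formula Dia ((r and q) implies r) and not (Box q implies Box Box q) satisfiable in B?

Yes, satisfiable

1. Dia ((r and q) implies r) and not (Box q implies Box Box q), 0
2. Dia ((r and q) implies r), 0   [and-rule on 1]
3. not (Box q implies Box Box q), 0   [and-rule on 1]
4. Box q, 0   [neg-implies-rule on 3]
5. not Box Box q, 0   [neg-implies-rule on 3]
6. q, 0   [Box-rule on 4 via 0R0]
7. (r and q) implies r, 1   [Dia-rule on 2: fresh world 1, 0R1]
8. q, 1   [Box-rule on 4 via 0R1]
9. r, 1   [implies-rule on 7 (branches; this branch)]
10. not Box q, 2   [neg-Box-rule on 5: fresh world 2, 0R2]
11. q, 2   [Box-rule on 4 via 0R2]
12. not q, 3   [neg-Box-rule on 10: fresh world 3, 2R3]
Accessibility: 0R0, 0R1, 0R2, 1R0, 1R1, 2R0, 2R2, 2R3, 3R2, 3R3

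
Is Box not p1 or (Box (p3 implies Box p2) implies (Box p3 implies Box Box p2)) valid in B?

Valid

Tableau for the negation not (Box not p1 or (Box (p3 implies Box p2) implies (Box p3 implies Box Box p2))):
1. not (Box not p1 or (Box (p3 implies Box p2) implies (Box p3 implies Box Box p2))), 0
2. not Box not p1, 0   [neg-or-rule on 1]
3. not (Box (p3 implies Box p2) implies (Box p3 implies Box Box p2)), 0   [neg-or-rule on 1]
4. Box (p3 implies Box p2), 0   [neg-implies-rule on 3]
5. not (Box p3 implies Box Box p2), 0   [neg-implies-rule on 3]
6. Box p3, 0   [neg-implies-rule on 5]
7. not Box Box p2, 0   [neg-implies-rule on 5]
8. p3 implies Box p2, 0   [Box-rule on 4 via 0R0]
9. p3, 0   [Box-rule on 6 via 0R0]
10. Box p2, 0   [implies-rule on 8 (branches; this branch)]
11. p2, 0   [Box-rule on 10 via 0R0]
12. p1, 1   [neg-Box-rule on 2: fresh world 1, 0R1]
13. p3 implies Box p2, 1   [Box-rule on 4 via 0R1]
14. p3, 1   [Box-rule on 6 via 0R1]
15. p2, 1   [Box-rule on 10 via 0R1]
16. Box p2, 1   [implies-rule on 13 (branches; this branch)]
17. not Box p2, 2   [neg-Box-rule on 7: fresh world 2, 0R2]
18. p3 implies Box p2, 2   [Box-rule on 4 via 0R2]
19. p3, 2   [Box-rule on 6 via 0R2]
20. p2, 2   [Box-rule on 10 via 0R2]
21. Box p2, 2   [implies-rule on 18 (branches; this branch)]
22. not p2, 3   [neg-Box-rule on 17: fresh world 3, 2R3]
23. p2, 3   [Box-rule on 21 via 2R3]
Accessibility: 0R0, 0R1, 0R2, 1R0, 1R1, 2R0, 2R2, 2R3, 3R2, 3R3
Branch closes: p2 and not p2 both at 3.
All branches of the negation close; one closing branch shown above.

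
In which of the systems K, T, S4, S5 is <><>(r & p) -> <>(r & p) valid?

S4, S5

S4-tableau for the negation ~(<><>(r & p) -> <>(r & p)):
1. ~(<><>(r & p) -> <>(r & p)), w0
2. <><>(r & p), w0
3. ~<>(r & p), w0
4. ~(r & p), w0
5. ~p, w0
6. <>(r & p), w1
7. ~(r & p), w1
8. ~p, w1
9. r & p, w2
10. r, w2
11. p, w2
12. ~(r & p), w2
13. ~p, w2
Accessibility: w0Rw0, w0Rw1, w0Rw2, w1Rw1, w1Rw2, w2Rw2
Branch closes: p and ~p both at w2.
Every branch closes (one shown): valid in S4, hence also in S5 (every theorem of S4 is a theorem of S5).
T-tableau for the negation ~(<><>(r & p) -> <>(r & p)):
1. ~(<><>(r & p) -> <>(r & p)), w0
2. <><>(r & p), w0
3. ~<>(r & p), w0
4. ~(r & p), w0
5. ~p, w0
6. <>(r & p), w1
7. ~(r & p), w1
8. ~p, w1
9. r & p, w2
10. r, w2
11. p, w2
Accessibility: w0Rw0, w0Rw1, w1Rw1, w1Rw2, w2Rw2
Complete open branch: countermodel on a T-frame, so not valid in T, nor in K (the same frame is also a K-frame).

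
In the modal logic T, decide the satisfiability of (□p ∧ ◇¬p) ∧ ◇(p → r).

Unsatisfiable

1. (□p ∧ ◇¬p) ∧ ◇(p → r), 0
2. □p ∧ ◇¬p, 0
3. ◇(p → r), 0
4. □p, 0
5. ◇¬p, 0
6. p, 0
7. p → r, 1
8. p, 1
9. r, 1
10. ¬p, 2
11. p, 2
Accessibility: 0R0, 0R1, 0R2, 1R1, 2R2
Branch closes: p and ¬p both at 2.
Every branch closes; the branch above is one of them.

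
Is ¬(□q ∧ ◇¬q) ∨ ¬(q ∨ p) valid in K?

Tableau for the negation ¬(¬(□q ∧ ◇¬q) ∨ ¬(q ∨ p)):
1. ¬(¬(□q ∧ ◇¬q) ∨ ¬(q ∨ p)), w0
2. □q ∧ ◇¬q, w0
3. q ∨ p, w0
4. □q, w0
5. ◇¬q, w0
6. p, w0
7. ¬q, w1
8. q, w1
Accessibility: w0Rw1
Branch closes: q and ¬q both at w1.
All branches of the negation close; one closing branch shown above.

Valid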